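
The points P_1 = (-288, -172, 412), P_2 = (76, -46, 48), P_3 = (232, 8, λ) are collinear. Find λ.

Direction P_1P_2 = (364, 126, -364). From the x-coordinate of P_3, the parameter along the line is τ = (232 − (-288))/364 = 10/7.
Then λ = 412 + 10/7·(-364) = -108.

-108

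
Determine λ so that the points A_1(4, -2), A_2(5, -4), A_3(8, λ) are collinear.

Collinearity: (A_3 − A_1) must be parallel to (A_2 − A_1) = (1, -2).
Cross-multiplying the components: (λ − (-2))·(1) = (4)·(-2).
Solving gives λ = -10.

-10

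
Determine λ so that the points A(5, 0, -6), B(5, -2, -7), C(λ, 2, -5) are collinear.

Collinearity requires AB × AC = 0; each component is linear in λ.
The y-component gives (-1)λ + (5) = 0, so λ = 5.
The remaining components then also vanish.

5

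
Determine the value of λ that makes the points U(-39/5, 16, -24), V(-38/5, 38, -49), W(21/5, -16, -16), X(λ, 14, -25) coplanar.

Normal to plane UVW: n = (-624, -1508/5, -1352/5); plane equation n·P = 32656/5.
Requiring n·X = 32656/5: (-624)λ + (12688/5) = 32656/5.
So λ = -32/5.

-32/5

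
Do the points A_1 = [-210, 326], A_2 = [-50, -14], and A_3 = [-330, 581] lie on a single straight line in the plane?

Yes

A_1A_2 = (160, -340), A_1A_3 = (-120, 255).
Twice the signed area of △A_1A_2A_3 is (160)(255) − (-340)(-120) = 0.
The triangle is degenerate (zero area), so the points are collinear.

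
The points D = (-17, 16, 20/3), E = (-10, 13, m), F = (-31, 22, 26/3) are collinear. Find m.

17/3

Collinearity requires DE × DF = 0; each component is linear in m.
The x-component gives (-6)m + (34) = 0, so m = 17/3.
The remaining components then also vanish.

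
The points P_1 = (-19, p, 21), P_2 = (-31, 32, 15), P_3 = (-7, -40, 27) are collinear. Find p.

-4

Collinearity requires P_1P_2 × P_1P_3 = 0; each component is linear in p.
The x-component gives (-12)p + (-48) = 0, so p = -4.
The remaining components then also vanish.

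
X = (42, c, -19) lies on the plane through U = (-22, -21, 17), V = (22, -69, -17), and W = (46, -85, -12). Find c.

-85

Coplanarity requires UV · (UW × UX) = 0.
UV = (44, -48, -34), UW = (68, -64, -29); the triple product is linear in c with coefficient -1036 and constant term -88060.
Setting it to zero: c = -85.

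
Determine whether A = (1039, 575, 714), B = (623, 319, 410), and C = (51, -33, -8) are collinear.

AB = (-416, -256, -304), AC = (-988, -608, -722).
AB × AC = (0, 0, 0).
The cross product vanishes, so the three points are collinear.

Yes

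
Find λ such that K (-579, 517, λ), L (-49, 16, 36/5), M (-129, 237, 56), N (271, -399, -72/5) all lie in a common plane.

Coplanarity ⇔ det[KL; KM; KN] = 0.
Expanding, this is linear in λ: (37520)λ + (975520) = 0.
So λ = -26.

-26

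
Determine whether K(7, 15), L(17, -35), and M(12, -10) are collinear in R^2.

KL = (10, -50), KM = (5, -25).
Twice the signed area of △KLM is (10)(-25) − (-50)(5) = 0.
The triangle is degenerate (zero area), so the points are collinear.

Yes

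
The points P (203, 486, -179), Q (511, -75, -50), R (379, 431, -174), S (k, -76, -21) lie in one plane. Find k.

Normal to plane PQR: n = (4290, 21164, 81796); plane equation n·X = -3484910.
Requiring n·S = -3484910: (4290)k + (-3326180) = -3484910.
So k = -37.

-37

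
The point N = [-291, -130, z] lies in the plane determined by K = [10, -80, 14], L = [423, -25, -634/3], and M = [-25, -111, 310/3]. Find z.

614/3

A normal to the plane is n = KL × KM = (-2072, -29008, -10878).
N lies in the plane iff n · KN = 0.
This gives (-10878)z + (2226364) = 0, so z = 614/3.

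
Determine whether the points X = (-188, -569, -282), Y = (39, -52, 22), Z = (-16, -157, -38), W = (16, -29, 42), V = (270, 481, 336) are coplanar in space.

The plane through X, Y, Z has normal n = XY × XZ = (900, -3100, 4600) and equation n·P = 297500.
Checking the remaining points: n·W = 297500, n·V = 297500.
All equal 297500, so all 5 points lie in one plane.

Yes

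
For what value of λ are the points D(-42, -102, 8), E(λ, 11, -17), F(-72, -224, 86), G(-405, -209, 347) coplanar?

The points are coplanar iff DE · (DF × DG) = 0.
Expanding, this is linear in λ: (-33012)λ + (-2409876) = 0.
So λ = -73.

-73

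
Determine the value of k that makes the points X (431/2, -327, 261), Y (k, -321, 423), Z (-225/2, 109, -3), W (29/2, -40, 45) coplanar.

The points are coplanar iff XY · (XZ × XW) = 0.
Expanding, this is linear in k: (-18408)k + (2807220) = 0.
So k = 305/2.

305/2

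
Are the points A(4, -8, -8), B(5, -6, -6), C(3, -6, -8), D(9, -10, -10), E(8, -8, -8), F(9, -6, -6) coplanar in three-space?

No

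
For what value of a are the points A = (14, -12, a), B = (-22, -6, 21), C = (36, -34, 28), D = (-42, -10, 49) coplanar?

0

The points are coplanar iff AB · (AC × AD) = 0.
Expanding, this is linear in a: (792)a + (0) = 0.
So a = 0.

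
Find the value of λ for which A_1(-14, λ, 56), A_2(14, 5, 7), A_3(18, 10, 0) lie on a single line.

-30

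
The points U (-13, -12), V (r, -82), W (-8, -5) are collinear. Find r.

-63

The three points are collinear iff det[UV; UW] = 0.
This determinant is linear in r: (7)r + (441) = 0, so r = -63.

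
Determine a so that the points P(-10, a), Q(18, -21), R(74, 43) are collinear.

Collinearity: (P − Q) must be parallel to (R − Q) = (56, 64).
Cross-multiplying the components: (a − (-21))·(56) = (-28)·(64).
Solving gives a = -53.

-53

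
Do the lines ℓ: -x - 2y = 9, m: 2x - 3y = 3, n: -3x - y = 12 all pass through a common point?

Intersecting ℓ and m: solving the 2×2 system gives (x, y) = (-3, -3).
Substitute into n: (-3)(-3) + (-1)(-3) = 12.
This equals 12, so (-3, -3) lies on all three lines and they are concurrent.

Yes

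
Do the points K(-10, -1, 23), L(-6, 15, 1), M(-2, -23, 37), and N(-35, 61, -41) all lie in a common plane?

With K as base: KL = (4, 16, -22), KM = (8, -22, 14), KN = (-25, 62, -64).
KM × KN = (540, 162, -54).
KL · (KM × KN) = 5940.
Since 5940 ≠ 0, the four points are not coplanar.

No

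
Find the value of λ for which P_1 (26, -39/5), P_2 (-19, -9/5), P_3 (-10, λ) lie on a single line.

Collinearity: (P_3 − P_1) must be parallel to (P_2 − P_1) = (-45, 6).
Cross-multiplying the components: (λ − (-39/5))·(-45) = (-36)·(6).
Solving gives λ = -3.

-3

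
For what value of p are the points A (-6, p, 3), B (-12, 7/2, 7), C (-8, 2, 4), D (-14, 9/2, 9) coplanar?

Coplanarity ⇔ det[AB; AC; AD] = 0.
Expanding, this is linear in p: (2)p + (-3) = 0.
So p = 3/2.

3/2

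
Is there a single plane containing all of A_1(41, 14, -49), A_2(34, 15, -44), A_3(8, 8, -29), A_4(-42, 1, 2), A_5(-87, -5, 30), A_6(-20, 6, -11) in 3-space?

Yes

The plane through A_1, A_2, A_3 has normal n = A_1A_2 × A_1A_3 = (50, -25, 75) and equation n·P = -1975.
Checking the remaining points: n·A_4 = -1975, n·A_5 = -1975, n·A_6 = -1975.
All equal -1975, so all 6 points lie in one plane.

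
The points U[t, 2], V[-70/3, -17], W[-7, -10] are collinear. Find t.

The three points are collinear iff det[UV; UW] = 0.
This determinant is linear in t: (-7)t + (147) = 0, so t = 21.

21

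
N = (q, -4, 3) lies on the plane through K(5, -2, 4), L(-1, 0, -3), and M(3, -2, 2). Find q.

3

Coplanarity requires KL · (KM × KN) = 0.
KL = (-6, 2, -7), KM = (-2, 0, -2); the triple product is linear in q with coefficient -4 and constant term 12.
Setting it to zero: q = 3.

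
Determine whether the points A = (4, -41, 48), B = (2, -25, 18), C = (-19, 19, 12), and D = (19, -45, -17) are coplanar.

The four points are coplanar iff the 3×3 determinant with rows AB, AC, AD is zero.
Rows: (-2, 16, -30), (-23, 60, -36), (15, -4, -65).
Expanding along the first row: (-2)(-4044) − (16)(2035) + (-30)(-808) = -232.
Nonzero ⇒ not coplanar.

No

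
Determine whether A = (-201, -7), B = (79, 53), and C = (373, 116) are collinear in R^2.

Yes

AB = (280, 60), AC = (574, 123).
Checking proportionality: AC = 41/20·AB, so the vectors are parallel and the points are collinear.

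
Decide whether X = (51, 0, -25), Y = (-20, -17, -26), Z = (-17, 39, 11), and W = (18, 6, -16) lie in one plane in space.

The four points are coplanar iff the 3×3 determinant with rows XY, XZ, XW is zero.
Rows: (-71, -17, -1), (-68, 39, 36), (-33, 6, 9).
Expanding along the first row: (-71)(135) − (-17)(576) + (-1)(879) = -672.
Nonzero ⇒ not coplanar.

No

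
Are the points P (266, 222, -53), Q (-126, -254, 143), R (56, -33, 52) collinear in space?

PQ = (-392, -476, 196), PR = (-210, -255, 105).
Each component of PR is 15/28 times the corresponding component of PQ, so PR = 15/28·PQ and the points are collinear.

Yes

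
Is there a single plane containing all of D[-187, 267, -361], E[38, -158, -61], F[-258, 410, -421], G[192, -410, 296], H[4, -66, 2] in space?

Yes

The plane through D, E, F has normal n = DE × DF = (-17400, -7800, 2000) and equation n·P = 449200.
Checking the remaining points: n·G = 449200, n·H = 449200.
All equal 449200, so all 5 points lie in one plane.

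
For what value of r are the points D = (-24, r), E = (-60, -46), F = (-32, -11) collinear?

The three points are collinear iff det[DE; DF] = 0.
This determinant is linear in r: (28)r + (28) = 0, so r = -1.

-1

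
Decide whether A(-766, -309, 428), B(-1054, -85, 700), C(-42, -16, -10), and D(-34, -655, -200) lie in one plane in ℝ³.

No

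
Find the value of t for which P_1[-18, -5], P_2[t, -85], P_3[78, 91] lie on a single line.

Collinearity: (P_2 − P_1) must be parallel to (P_3 − P_1) = (96, 96).
Cross-multiplying the components: (t − (-18))·(96) = (-80)·(96).
Solving gives t = -98.

-98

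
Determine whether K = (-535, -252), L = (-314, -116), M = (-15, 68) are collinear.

KL = (221, 136), KM = (520, 320).
Twice the signed area of △KLM is (221)(320) − (136)(520) = 0.
The triangle is degenerate (zero area), so the points are collinear.

Yes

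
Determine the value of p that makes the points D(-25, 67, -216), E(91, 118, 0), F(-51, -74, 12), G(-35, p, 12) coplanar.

Normal to plane DEF: n = (42084, -32064, -15030); plane equation n·P = 46092.
Requiring n·G = 46092: (-32064)p + (-1653300) = 46092.
So p = -53.

-53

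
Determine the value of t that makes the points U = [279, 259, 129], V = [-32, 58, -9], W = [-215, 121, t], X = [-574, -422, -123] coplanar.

-267

Normal to plane UVX: n = (-43326, 39342, 40338); plane equation n·P = 3305226.
Requiring n·W = 3305226: (40338)t + (14075472) = 3305226.
So t = -267.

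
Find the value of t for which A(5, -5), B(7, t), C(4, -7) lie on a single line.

-1

The three points are collinear iff det[AB; AC] = 0.
This determinant is linear in t: (1)t + (1) = 0, so t = -1.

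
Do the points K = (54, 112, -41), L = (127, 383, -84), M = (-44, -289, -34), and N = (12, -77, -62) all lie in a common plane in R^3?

No

With K as base: KL = (73, 271, -43), KM = (-98, -401, 7), KN = (-42, -189, -21).
KM × KN = (9744, -2352, 1680).
KL · (KM × KN) = 1680.
Since 1680 ≠ 0, the four points are not coplanar.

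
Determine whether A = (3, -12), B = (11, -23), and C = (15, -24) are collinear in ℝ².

AB = (8, -11), AC = (12, -12).
If collinear, AC would be a scalar multiple of AB. But (8)·(-12) ≠ (-11)·(12) (difference 36), so they are not parallel; the points are not collinear.

No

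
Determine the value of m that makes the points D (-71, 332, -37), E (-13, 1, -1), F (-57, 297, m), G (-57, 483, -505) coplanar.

Coplanarity ⇔ det[DE; DF; DG] = 0.
Expanding, this is linear in m: (-13392)m + (-1620432) = 0.
So m = -121.

-121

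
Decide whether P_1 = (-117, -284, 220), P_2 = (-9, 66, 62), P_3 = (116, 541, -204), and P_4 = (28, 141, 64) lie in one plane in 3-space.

No

A normal to the plane through P_1, P_2, P_3 is n = P_1P_2 × P_1P_3 = (-18050, 8978, 7550).
The plane has equation n·P = 1223098. For P_4: n·P_4 = 1243698.
1243698 ≠ 1223098, so P_4 is off the plane.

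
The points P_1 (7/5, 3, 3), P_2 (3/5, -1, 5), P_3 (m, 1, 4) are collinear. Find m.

Collinearity requires P_1P_2 × P_1P_3 = 0; each component is linear in m.
The y-component gives (2)m + (-2) = 0, so m = 1.
The remaining components then also vanish.

1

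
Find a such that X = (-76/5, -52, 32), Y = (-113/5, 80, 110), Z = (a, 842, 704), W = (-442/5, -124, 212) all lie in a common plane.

The points are coplanar iff XY · (XZ × XW) = 0.
Expanding, this is linear in a: (-29376)a + (-16920576/5) = 0.
So a = -576/5.

-576/5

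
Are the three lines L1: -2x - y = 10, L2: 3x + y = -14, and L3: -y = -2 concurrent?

Intersecting L1 and L2: solving the 2×2 system gives (x, y) = (-4, -2).
Substitute into L3: (0)(-4) + (-1)(-2) = 2.
But L3 requires -2 ≠ 2, so the three lines have no common point.

No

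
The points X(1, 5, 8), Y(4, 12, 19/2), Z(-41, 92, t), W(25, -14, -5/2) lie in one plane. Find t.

The points are coplanar iff XY · (XZ × XW) = 0.
Expanding, this is linear in t: (225)t + (-19125/2) = 0.
So t = 85/2.

85/2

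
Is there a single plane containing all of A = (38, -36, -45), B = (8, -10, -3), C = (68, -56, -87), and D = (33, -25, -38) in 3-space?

Yes

With A as base: AB = (-30, 26, 42), AC = (30, -20, -42), AD = (-5, 11, 7).
AC × AD = (322, 0, 230).
AB · (AC × AD) = 0.
The scalar triple product vanishes, so the four points are coplanar.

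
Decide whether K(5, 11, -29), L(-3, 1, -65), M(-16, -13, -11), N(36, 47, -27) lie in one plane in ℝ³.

Yes

With K as base: KL = (-8, -10, -36), KM = (-21, -24, 18), KN = (31, 36, 2).
KM × KN = (-696, 600, -12).
KL · (KM × KN) = 0.
The scalar triple product vanishes, so the four points are coplanar.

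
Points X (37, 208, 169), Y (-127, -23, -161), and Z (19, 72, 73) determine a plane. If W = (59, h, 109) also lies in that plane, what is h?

Coplanarity requires XY · (XZ × XW) = 0.
XY = (-164, -231, -330), XZ = (-18, -136, -96); the triple product is linear in h with coefficient -9804 and constant term 450984.
Setting it to zero: h = 46.

46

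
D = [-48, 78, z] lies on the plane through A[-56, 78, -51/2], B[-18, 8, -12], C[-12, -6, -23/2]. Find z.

-29/2

Coplanarity requires AB · (AC × AD) = 0.
AB = (38, -70, 27/2), AC = (44, -84, 14); the triple product is linear in z with coefficient -112 and constant term -1624.
Setting it to zero: z = -29/2.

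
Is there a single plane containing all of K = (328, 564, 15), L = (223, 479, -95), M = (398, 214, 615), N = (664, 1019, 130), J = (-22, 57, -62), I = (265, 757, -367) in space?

Yes

The plane through K, L, M has normal n = KL × KM = (-89500, 55300, 42700) and equation n·P = 2473700.
Checking the remaining points: n·N = 2473700, n·J = 2473700, n·I = 2473700.
All equal 2473700, so all 6 points lie in one plane.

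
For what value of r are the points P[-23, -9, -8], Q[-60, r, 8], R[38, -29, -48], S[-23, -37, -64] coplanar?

-1

Normal to plane PRS: n = (0, 3416, -1708); plane equation n·X = -17080.
Requiring n·Q = -17080: (3416)r + (-13664) = -17080.
So r = -1.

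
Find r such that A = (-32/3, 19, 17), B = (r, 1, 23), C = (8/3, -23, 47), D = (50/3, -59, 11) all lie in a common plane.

Coplanarity ⇔ det[AB; AC; AD] = 0.
Expanding, this is linear in r: (2592)r + (12096) = 0.
So r = -14/3.

-14/3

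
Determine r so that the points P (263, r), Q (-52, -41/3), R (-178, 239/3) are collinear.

-247

The three points are collinear iff det[PQ; PR] = 0.
This determinant is linear in r: (-126)r + (-31122) = 0, so r = -247.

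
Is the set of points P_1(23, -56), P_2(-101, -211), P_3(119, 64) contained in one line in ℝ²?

Yes

P_1P_2 = (-124, -155), P_1P_3 = (96, 120).
det[P_1P_2; P_1P_3] = (-124)(120) − (-155)(96) = 0.
The determinant is zero, so the points are collinear.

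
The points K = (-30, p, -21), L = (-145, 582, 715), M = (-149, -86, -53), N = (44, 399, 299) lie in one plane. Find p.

53

The points are coplanar iff KL · (KM × KN) = 0.
Expanding, this is linear in p: (146816)p + (-7781248) = 0.
So p = 53.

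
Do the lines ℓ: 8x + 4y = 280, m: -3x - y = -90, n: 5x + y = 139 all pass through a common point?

Lines aᵢx + bᵢy = cᵢ with pairwise distinct directions are concurrent exactly when det[aᵢ bᵢ cᵢ] = 0.
Here the determinant is 36.
Nonzero, so no common point exists.

No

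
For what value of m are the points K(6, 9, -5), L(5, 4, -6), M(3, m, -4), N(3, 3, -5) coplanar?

Coplanarity ⇔ det[KL; KM; KN] = 0.
Expanding, this is linear in m: (-3)m + (18) = 0.
So m = 6.

6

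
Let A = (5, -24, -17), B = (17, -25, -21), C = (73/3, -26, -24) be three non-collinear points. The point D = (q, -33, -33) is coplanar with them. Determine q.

Coplanarity requires AB · (AC × AD) = 0.
AB = (12, -1, -4), AC = (58/3, -2, -7); the triple product is linear in q with coefficient -1 and constant term 59/3.
Setting it to zero: q = 59/3.

59/3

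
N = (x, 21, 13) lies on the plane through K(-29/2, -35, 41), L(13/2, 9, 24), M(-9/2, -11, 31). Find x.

-1/2

The plane through K, L, M has equation −32x + 40y + 64z = 1688.
Substituting N: (-32)x + (1672) = 1688, so x = -1/2.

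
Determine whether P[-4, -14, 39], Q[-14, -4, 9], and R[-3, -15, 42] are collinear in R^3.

Yes

PQ = (-10, 10, -30), PR = (1, -1, 3).
Each component of PR is -1/10 times the corresponding component of PQ, so PR = -1/10·PQ and the points are collinear.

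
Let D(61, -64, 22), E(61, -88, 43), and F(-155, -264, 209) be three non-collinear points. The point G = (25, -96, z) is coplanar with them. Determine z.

52

A normal to the plane is n = DE × DF = (-288, -4536, -5184).
G lies in the plane iff n · DG = 0.
This gives (-5184)z + (269568) = 0, so z = 52.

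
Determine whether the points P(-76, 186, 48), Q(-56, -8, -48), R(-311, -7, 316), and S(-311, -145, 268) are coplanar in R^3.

The four points are coplanar iff the 3×3 determinant with rows PQ, PR, PS is zero.
Rows: (20, -194, -96), (-235, -193, 268), (-235, -331, 220).
Expanding along the first row: (20)(46248) − (-194)(11280) + (-96)(32430) = 0.
Zero determinant ⇒ coplanar.

Yes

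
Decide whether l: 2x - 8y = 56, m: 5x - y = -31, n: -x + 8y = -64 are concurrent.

Lines aᵢx + bᵢy = cᵢ with pairwise distinct directions are concurrent exactly when det[aᵢ bᵢ cᵢ] = 0.
Here the determinant is 0.
It vanishes, so the lines are concurrent at (-8, -9).

Yes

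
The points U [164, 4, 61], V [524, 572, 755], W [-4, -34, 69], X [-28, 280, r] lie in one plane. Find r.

537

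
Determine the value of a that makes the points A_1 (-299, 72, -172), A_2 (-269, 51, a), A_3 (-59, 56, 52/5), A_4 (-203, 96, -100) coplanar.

Normal to plane A_1A_3A_4: n = (-27648/5, 1152/5, 7296); plane equation n·P = 2075136/5.
Requiring n·A_2 = 2075136/5: (7296)a + (7496064/5) = 2075136/5.
So a = -743/5.

-743/5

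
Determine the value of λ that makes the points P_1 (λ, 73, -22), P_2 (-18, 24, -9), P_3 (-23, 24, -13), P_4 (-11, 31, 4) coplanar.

The points are coplanar iff P_1P_2 · (P_1P_3 × P_1P_4) = 0.
Expanding, this is linear in λ: (-28)λ + (-2772) = 0.
So λ = -99.

-99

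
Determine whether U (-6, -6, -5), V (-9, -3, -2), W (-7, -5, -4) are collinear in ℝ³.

UV = (-3, 3, 3), UW = (-1, 1, 1).
UV × UW = (0, 0, 0).
The cross product vanishes, so the three points are collinear.

Yes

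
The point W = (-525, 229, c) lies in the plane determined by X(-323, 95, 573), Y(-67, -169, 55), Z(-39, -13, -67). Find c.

1008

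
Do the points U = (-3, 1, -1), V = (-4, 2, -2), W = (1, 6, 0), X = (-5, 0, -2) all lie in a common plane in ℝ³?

The four points are coplanar iff the 3×3 determinant with rows UV, UW, UX is zero.
Rows: (-1, 1, -1), (4, 5, 1), (-2, -1, -1).
Expanding along the first row: (-1)(-4) − (1)(-2) + (-1)(6) = 0.
Zero determinant ⇒ coplanar.

Yes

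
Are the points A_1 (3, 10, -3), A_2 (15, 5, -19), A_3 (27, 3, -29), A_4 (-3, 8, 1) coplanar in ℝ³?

No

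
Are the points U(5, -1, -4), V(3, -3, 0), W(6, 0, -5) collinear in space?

No

UV = (-2, -2, 4), UW = (1, 1, -1).
UV × UW = (-2, 2, 0).
The cross product is nonzero, so the points do not lie on one line.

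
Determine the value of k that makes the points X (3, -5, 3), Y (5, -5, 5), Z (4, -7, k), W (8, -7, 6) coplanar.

2

Normal to plane XYW: n = (4, 4, -4); plane equation n·P = -20.
Requiring n·Z = -20: (-4)k + (-12) = -20.
So k = 2.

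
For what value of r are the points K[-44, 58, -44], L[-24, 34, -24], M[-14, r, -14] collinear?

22

Direction KL = (20, -24, 20). From the x-coordinate of M, the parameter along the line is τ = (-14 − (-44))/20 = 3/2.
Then r = 58 + 3/2·(-24) = 22.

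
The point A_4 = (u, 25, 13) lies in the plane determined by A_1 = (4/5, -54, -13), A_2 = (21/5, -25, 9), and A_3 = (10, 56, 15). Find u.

A normal to the plane is n = A_1A_2 × A_1A_3 = (-1608, 536/5, 536/5).
A_4 lies in the plane iff n · A_1A_4 = 0.
This gives (-1608)u + (62712/5) = 0, so u = 39/5.

39/5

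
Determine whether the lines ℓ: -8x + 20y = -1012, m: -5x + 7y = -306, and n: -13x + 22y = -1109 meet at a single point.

Intersecting ℓ and m: solving the 2×2 system gives (x, y) = (-241/11, -653/11).
Substitute into n: (-13)(-241/11) + (22)(-653/11) = -11233/11.
But n requires -1109 ≠ -11233/11, so the three lines have no common point.

No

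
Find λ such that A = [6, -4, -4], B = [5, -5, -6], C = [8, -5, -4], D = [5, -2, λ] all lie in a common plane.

-2

The points are coplanar iff AB · (AC × AD) = 0.
Expanding, this is linear in λ: (3)λ + (6) = 0.
So λ = -2.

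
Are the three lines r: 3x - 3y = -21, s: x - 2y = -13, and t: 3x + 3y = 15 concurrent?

Yes

Intersecting r and s: solving the 2×2 system gives (x, y) = (-1, 6).
Substitute into t: (3)(-1) + (3)(6) = 15.
This equals 15, so (-1, 6) lies on all three lines and they are concurrent.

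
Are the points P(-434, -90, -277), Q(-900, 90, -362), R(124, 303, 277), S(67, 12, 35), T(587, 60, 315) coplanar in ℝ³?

The plane through P, Q, R has normal n = PQ × PR = (133125, 210734, -283578) and equation n·X = 1808796.
Checking the remaining points: n·S = 1522953, n·T = 1461345.
Since n·S = 1522953 ≠ 1808796, S is off the plane and the points are not all coplanar.

No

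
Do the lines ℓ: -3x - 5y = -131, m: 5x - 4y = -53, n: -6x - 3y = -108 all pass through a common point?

Yes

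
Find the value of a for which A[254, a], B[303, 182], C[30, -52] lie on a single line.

140

The three points are collinear iff det[AB; AC] = 0.
This determinant is linear in a: (-273)a + (38220) = 0, so a = 140.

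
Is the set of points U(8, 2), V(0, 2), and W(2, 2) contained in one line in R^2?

Yes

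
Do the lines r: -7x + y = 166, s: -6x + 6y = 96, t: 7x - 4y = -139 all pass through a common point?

Yes

Intersecting r and s: solving the 2×2 system gives (x, y) = (-25, -9).
Substitute into t: (7)(-25) + (-4)(-9) = -139.
This equals -139, so (-25, -9) lies on all three lines and they are concurrent.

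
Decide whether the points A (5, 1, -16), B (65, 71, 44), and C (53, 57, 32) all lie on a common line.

Yes

AB = (60, 70, 60), AC = (48, 56, 48).
AB × AC = (0, 0, 0).
The cross product vanishes, so the three points are collinear.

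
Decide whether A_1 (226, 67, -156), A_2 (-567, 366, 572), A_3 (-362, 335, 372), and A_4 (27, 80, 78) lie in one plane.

The four points are coplanar iff the 3×3 determinant with rows A_1A_2, A_1A_3, A_1A_4 is zero.
Rows: (-793, 299, 728), (-588, 268, 528), (-199, 13, 234).
Expanding along the first row: (-793)(55848) − (299)(-32520) + (728)(45688) = -1303120.
Nonzero ⇒ not coplanar.

No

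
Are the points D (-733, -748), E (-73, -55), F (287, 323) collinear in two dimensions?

Yes

DE = (660, 693), DF = (1020, 1071).
Checking proportionality: DF = 17/11·DE, so the vectors are parallel and the points are collinear.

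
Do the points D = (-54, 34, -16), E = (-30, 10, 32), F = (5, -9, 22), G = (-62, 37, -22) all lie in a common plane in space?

No

The four points are coplanar iff the 3×3 determinant with rows DE, DF, DG is zero.
Rows: (24, -24, 48), (59, -43, 38), (-8, 3, -6).
Expanding along the first row: (24)(144) − (-24)(-50) + (48)(-167) = -5760.
Nonzero ⇒ not coplanar.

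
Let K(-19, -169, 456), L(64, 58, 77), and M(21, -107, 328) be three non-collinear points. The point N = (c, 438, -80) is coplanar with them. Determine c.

-135

A normal to the plane is n = KL × KM = (-5558, -4536, -3934).
N lies in the plane iff n · KN = 0.
This gives (-5558)c + (-750330) = 0, so c = -135.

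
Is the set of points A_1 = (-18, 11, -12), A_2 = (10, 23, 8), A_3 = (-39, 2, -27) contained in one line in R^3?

A_1A_2 = (28, 12, 20), A_1A_3 = (-21, -9, -15).
Each component of A_1A_3 is -3/4 times the corresponding component of A_1A_2, so A_1A_3 = -3/4·A_1A_2 and the points are collinear.

Yes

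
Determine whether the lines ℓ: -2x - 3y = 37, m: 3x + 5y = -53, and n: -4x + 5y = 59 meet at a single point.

No

Intersecting ℓ and m: solving the 2×2 system gives (x, y) = (-26, 5).
Substitute into n: (-4)(-26) + (5)(5) = 129.
But n requires 59 ≠ 129, so the three lines have no common point.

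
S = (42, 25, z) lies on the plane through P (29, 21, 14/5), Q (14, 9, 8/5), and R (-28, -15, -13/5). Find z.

Coplanarity requires PQ · (PR × PS) = 0.
PQ = (-15, -12, -6/5), PR = (-57, -36, -27/5); the triple product is linear in z with coefficient -144 and constant term 3168/5.
Setting it to zero: z = 22/5.

22/5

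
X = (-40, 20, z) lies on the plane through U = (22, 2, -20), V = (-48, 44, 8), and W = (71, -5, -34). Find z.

Coplanarity requires UV · (UW × UX) = 0.
UV = (-70, 42, 28), UW = (49, -7, -14); the triple product is linear in z with coefficient -1568 and constant term 0.
Setting it to zero: z = 0.

0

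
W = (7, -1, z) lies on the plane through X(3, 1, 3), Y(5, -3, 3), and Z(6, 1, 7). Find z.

7

The plane through X, Y, Z has equation −16x − 8y + 12z = -20.
Substituting W: (12)z + (-104) = -20, so z = 7.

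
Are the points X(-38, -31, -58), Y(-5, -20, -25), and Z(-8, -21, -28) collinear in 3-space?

Yes

XY = (33, 11, 33), XZ = (30, 10, 30).
Each component of XZ is 10/11 times the corresponding component of XY, so XZ = 10/11·XY and the points are collinear.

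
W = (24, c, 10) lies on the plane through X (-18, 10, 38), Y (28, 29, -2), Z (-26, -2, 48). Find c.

3

A normal to the plane is n = XY × XZ = (-290, -140, -400).
W lies in the plane iff n · XW = 0.
This gives (-140)c + (420) = 0, so c = 3.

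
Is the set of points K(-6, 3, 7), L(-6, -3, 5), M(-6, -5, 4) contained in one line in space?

No

KL = (0, -6, -2), KM = (0, -8, -3).
Comparing components 2 and 3: (-6)(-3) − (-2)(-8) = 2 ≠ 0, so KL and KM are not parallel and the points are not collinear.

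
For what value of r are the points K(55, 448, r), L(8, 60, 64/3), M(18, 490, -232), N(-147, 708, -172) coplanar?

The points are coplanar iff KL · (KM × KN) = 0.
Expanding, this is linear in r: (-73130)r + (-54701240/3) = 0.
So r = -748/3.

-748/3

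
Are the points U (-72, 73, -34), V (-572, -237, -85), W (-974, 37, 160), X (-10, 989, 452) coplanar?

Yes

The four points are coplanar iff the 3×3 determinant with rows UV, UW, UX is zero.
Rows: (-500, -310, -51), (-902, -36, 194), (62, 916, 486).
Expanding along the first row: (-500)(-195200) − (-310)(-450400) + (-51)(-824000) = 0.
Zero determinant ⇒ coplanar.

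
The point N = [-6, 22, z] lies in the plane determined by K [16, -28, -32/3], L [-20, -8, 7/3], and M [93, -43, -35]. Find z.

2

Coplanarity requires KL · (KM × KN) = 0.
KL = (-36, 20, 13), KM = (77, -15, -73/3); the triple product is linear in z with coefficient -1000 and constant term 2000.
Setting it to zero: z = 2.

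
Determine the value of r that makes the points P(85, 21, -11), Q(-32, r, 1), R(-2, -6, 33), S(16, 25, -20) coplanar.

Coplanarity ⇔ det[PQ; PR; PS] = 0.
Expanding, this is linear in r: (-3819)r + (45828) = 0.
So r = 12.

12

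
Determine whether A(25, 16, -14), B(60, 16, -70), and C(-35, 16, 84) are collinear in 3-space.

No

AB = (35, 0, -56), AC = (-60, 0, 98).
AB × AC = (0, -70, 0).
The cross product is nonzero, so the points do not lie on one line.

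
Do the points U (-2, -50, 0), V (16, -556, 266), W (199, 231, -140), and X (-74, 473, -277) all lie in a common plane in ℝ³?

With U as base: UV = (18, -506, 266), UW = (201, 281, -140), UX = (-72, 523, -277).
UW × UX = (-4617, 65757, 125355).
UV · (UW × UX) = -11718.
Since -11718 ≠ 0, the four points are not coplanar.

No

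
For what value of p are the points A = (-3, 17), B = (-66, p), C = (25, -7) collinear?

71

Collinearity: (B − A) must be parallel to (C − A) = (28, -24).
Cross-multiplying the components: (p − 17)·(28) = (-63)·(-24).
Solving gives p = 71.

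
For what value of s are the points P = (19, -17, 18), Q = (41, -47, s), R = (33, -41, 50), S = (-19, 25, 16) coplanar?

Coplanarity ⇔ det[PQ; PR; PS] = 0.
Expanding, this is linear in s: (-324)s + (12960) = 0.
So s = 40.

40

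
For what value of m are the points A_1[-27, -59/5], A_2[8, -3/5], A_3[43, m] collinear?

53/5

The three points are collinear iff det[A_1A_2; A_1A_3] = 0.
This determinant is linear in m: (35)m + (-371) = 0, so m = 53/5.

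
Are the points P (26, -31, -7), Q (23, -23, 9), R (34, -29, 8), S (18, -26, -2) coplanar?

No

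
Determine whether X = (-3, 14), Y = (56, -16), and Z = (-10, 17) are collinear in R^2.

XY = (59, -30), XZ = (-7, 3).
det[XY; XZ] = (59)(3) − (-30)(-7) = -33.
The determinant is nonzero, so they are not collinear.

No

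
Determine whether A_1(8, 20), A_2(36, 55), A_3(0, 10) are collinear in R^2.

Yes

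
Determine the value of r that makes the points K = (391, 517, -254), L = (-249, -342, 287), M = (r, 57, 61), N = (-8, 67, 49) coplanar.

Coplanarity ⇔ det[KL; KM; KN] = 0.
Expanding, this is linear in r: (16827)r + (572118) = 0.
So r = -34.

-34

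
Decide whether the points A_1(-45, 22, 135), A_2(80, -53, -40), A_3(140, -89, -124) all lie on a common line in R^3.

A_1A_2 = (125, -75, -175), A_1A_3 = (185, -111, -259).
A_1A_2 × A_1A_3 = (0, 0, 0).
The cross product vanishes, so the three points are collinear.

Yes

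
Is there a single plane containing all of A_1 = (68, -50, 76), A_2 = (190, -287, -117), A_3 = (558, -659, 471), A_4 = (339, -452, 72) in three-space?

Yes

The four points are coplanar iff the 3×3 determinant with rows A_1A_2, A_1A_3, A_1A_4 is zero.
Rows: (122, -237, -193), (490, -609, 395), (271, -402, -4).
Expanding along the first row: (122)(161226) − (-237)(-109005) + (-193)(-31941) = 0.
Zero determinant ⇒ coplanar.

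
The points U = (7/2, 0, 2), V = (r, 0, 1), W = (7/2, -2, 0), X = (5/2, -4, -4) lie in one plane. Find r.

3

Normal to plane UWX: n = (4, 2, -2); plane equation n·P = 10.
Requiring n·V = 10: (4)r + (-2) = 10.
So r = 3.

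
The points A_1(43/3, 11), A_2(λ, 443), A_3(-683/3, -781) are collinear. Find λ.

439/3

The three points are collinear iff det[A_1A_2; A_1A_3] = 0.
This determinant is linear in λ: (-792)λ + (115896) = 0, so λ = 439/3.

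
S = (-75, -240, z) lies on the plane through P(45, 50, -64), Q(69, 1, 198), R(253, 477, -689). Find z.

A normal to the plane is n = PQ × PR = (-81249, 69496, 20440).
S lies in the plane iff n · PS = 0.
This gives (20440)z + (-9095800) = 0, so z = 445.

445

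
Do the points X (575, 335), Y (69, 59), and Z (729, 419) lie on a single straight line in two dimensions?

XY = (-506, -276), XZ = (154, 84).
Twice the signed area of △XYZ is (-506)(84) − (-276)(154) = 0.
The triangle is degenerate (zero area), so the points are collinear.

Yes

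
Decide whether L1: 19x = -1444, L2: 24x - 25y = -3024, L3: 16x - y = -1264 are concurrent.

Intersecting L1 and L2: solving the 2×2 system gives (x, y) = (-76, 48).
Substitute into L3: (16)(-76) + (-1)(48) = -1264.
This equals -1264, so (-76, 48) lies on all three lines and they are concurrent.

Yes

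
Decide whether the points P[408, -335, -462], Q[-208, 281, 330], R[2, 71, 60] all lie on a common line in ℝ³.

PQ = (-616, 616, 792), PR = (-406, 406, 522).
PQ × PR = (0, 0, 0).
The cross product vanishes, so the three points are collinear.

Yes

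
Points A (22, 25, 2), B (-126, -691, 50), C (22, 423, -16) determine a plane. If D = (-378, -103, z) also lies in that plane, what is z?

50

The plane through A, B, C has equation −6216x − 2664y − 58904z = -321160.
Substituting D: (-58904)z + (2624040) = -321160, so z = 50.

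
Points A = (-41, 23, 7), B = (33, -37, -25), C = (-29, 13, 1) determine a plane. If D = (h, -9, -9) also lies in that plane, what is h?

A normal to the plane is n = AB × AC = (40, 60, -20).
D lies in the plane iff n · AD = 0.
This gives (40)h + (40) = 0, so h = -1.

-1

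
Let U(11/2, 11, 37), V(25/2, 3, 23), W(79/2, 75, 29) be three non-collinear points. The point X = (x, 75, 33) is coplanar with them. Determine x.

The plane through U, V, W has equation 960x − 420y + 720z = 27300.
Substituting X: (960)x + (-7740) = 27300, so x = 73/2.

73/2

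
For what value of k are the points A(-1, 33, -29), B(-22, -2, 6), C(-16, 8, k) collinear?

-4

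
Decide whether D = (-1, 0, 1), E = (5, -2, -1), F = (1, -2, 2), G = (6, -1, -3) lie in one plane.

Yes

With D as base: DE = (6, -2, -2), DF = (2, -2, 1), DG = (7, -1, -4).
DF × DG = (9, 15, 12).
DE · (DF × DG) = 0.
The scalar triple product vanishes, so the four points are coplanar.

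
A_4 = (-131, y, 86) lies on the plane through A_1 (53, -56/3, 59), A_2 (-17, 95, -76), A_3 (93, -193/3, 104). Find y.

A normal to the plane is n = A_1A_2 × A_1A_3 = (-1050, -2250, -1350).
A_4 lies in the plane iff n · A_1A_4 = 0.
This gives (-2250)y + (114750) = 0, so y = 51.

51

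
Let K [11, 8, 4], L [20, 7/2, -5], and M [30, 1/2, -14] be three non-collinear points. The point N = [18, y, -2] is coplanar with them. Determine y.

13/2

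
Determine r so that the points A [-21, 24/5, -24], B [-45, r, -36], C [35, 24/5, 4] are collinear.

24/5

Direction AC = (56, 0, 28). From the x-coordinate of B, the parameter along the line is τ = (-45 − (-21))/56 = -3/7.
Then r = 24/5 + (-3/7)·(0) = 24/5.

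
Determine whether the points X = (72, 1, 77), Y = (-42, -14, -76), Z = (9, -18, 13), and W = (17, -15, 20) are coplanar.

The four points are coplanar iff the 3×3 determinant with rows XY, XZ, XW is zero.
Rows: (-114, -15, -153), (-63, -19, -64), (-55, -16, -57).
Expanding along the first row: (-114)(59) − (-15)(71) + (-153)(-37) = 0.
Zero determinant ⇒ coplanar.

Yes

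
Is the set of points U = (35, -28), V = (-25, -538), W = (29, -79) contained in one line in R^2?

UV = (-60, -510), UW = (-6, -51).
Checking proportionality: UW = 1/10·UV, so the vectors are parallel and the points are collinear.

Yes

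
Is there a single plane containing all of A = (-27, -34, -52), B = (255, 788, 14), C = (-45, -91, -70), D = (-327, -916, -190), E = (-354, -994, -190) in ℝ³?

No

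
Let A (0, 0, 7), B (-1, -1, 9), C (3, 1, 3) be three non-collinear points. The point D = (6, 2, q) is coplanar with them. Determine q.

-1

A normal to the plane is n = AB × AC = (2, 2, 2).
D lies in the plane iff n · AD = 0.
This gives (2)q + (2) = 0, so q = -1.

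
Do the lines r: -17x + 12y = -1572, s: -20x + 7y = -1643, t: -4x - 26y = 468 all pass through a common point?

Lines aᵢx + bᵢy = cᵢ with pairwise distinct directions are concurrent exactly when det[aᵢ bᵢ cᵢ] = 0.
Here the determinant is 242.
Nonzero, so no common point exists.

No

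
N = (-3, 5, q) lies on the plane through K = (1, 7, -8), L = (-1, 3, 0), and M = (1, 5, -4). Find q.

The plane through K, L, M has equation 8y + 4z = 24.
Substituting N: (4)q + (40) = 24, so q = -4.

-4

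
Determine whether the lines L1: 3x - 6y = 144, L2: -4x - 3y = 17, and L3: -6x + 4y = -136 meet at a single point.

Yes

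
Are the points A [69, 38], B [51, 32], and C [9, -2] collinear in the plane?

No

AB = (-18, -6), AC = (-60, -40).
If collinear, AC would be a scalar multiple of AB. But (-18)·(-40) ≠ (-6)·(-60) (difference 360), so they are not parallel; the points are not collinear.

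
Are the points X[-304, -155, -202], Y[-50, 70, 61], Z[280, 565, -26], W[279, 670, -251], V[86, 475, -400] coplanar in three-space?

Yes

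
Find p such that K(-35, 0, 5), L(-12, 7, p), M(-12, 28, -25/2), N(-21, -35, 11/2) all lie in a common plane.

-8

Normal to plane KMN: n = (-1197/2, -513/2, -1197); plane equation n·P = 29925/2.
Requiring n·L = 29925/2: (-1197)p + (10773/2) = 29925/2.
So p = -8.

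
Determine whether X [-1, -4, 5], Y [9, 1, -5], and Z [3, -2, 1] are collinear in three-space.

XY = (10, 5, -10), XZ = (4, 2, -4).
XY × XZ = (0, 0, 0).
The cross product vanishes, so the three points are collinear.

Yes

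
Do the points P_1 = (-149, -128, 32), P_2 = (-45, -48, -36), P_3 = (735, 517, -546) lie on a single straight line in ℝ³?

No

P_1P_2 = (104, 80, -68), P_1P_3 = (884, 645, -578).
Comparing components 2 and 3: (80)(-578) − (-68)(645) = -2380 ≠ 0, so P_1P_2 and P_1P_3 are not parallel and the points are not collinear.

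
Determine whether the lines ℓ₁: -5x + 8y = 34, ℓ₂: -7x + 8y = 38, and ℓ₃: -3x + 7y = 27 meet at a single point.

Yes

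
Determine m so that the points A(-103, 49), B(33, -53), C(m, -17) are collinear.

-15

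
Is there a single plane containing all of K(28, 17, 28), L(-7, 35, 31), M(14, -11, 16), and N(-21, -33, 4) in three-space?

Yes

The four points are coplanar iff the 3×3 determinant with rows KL, KM, KN is zero.
Rows: (-35, 18, 3), (-14, -28, -12), (-49, -50, -24).
Expanding along the first row: (-35)(72) − (18)(-252) + (3)(-672) = 0.
Zero determinant ⇒ coplanar.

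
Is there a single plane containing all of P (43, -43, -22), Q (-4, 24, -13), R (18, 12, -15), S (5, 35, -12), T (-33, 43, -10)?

The plane through P, Q, R has normal n = PQ × PR = (-26, 104, -910) and equation n·X = 14430.
Checking the remaining points: n·S = 14430, n·T = 14430.
All equal 14430, so all 5 points lie in one plane.

Yes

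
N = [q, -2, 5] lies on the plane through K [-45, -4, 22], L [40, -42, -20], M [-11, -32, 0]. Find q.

12

Coplanarity requires KL · (KM × KN) = 0.
KL = (85, -38, -42), KM = (34, -28, -22); the triple product is linear in q with coefficient -340 and constant term 4080.
Setting it to zero: q = 12.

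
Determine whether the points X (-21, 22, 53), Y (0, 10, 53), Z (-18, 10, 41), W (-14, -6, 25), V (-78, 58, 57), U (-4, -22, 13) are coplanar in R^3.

The plane through X, Y, Z has normal n = XY × XZ = (144, 252, -216) and equation n·P = -8928.
Checking the remaining points: n·W = -8928, n·V = -8928, n·U = -8928.
All equal -8928, so all 6 points lie in one plane.

Yes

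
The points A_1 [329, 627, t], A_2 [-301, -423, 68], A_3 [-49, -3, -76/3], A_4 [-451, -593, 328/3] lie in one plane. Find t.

-496/3

Coplanarity ⇔ det[A_1A_2; A_1A_3; A_1A_4] = 0.
Expanding, this is linear in t: (-20160)t + (-3333120) = 0.
So t = -496/3.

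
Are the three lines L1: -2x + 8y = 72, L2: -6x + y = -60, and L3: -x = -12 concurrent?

Yes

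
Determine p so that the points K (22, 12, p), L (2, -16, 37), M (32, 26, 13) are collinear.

21

Direction LM = (30, 42, -24). From the x-coordinate of K, the parameter along the line is τ = (22 − 2)/30 = 2/3.
Then p = 37 + 2/3·(-24) = 21.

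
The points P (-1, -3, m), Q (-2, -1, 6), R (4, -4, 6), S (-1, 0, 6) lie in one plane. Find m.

6

Coplanarity ⇔ det[PQ; PR; PS] = 0.
Expanding, this is linear in m: (-9)m + (54) = 0.
So m = 6.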